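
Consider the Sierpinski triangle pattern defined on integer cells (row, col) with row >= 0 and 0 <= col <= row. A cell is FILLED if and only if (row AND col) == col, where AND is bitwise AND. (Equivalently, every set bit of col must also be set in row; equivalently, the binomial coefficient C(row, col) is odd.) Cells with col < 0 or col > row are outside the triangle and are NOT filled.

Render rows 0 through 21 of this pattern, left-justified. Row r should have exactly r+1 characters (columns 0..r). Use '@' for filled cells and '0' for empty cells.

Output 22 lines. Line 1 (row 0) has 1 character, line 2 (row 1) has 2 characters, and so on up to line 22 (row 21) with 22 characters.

Answer: @
@@
@0@
@@@@
@000@
@@00@@
@0@0@0@
@@@@@@@@
@0000000@
@@000000@@
@0@00000@0@
@@@@0000@@@@
@000@000@000@
@@00@@00@@00@@
@0@0@0@0@0@0@0@
@@@@@@@@@@@@@@@@
@000000000000000@
@@00000000000000@@
@0@0000000000000@0@
@@@@000000000000@@@@
@000@00000000000@000@
@@00@@0000000000@@00@@

Derivation:
r0=0: @
r1=1: @@
r2=10: @0@
r3=11: @@@@
r4=100: @000@
r5=101: @@00@@
r6=110: @0@0@0@
r7=111: @@@@@@@@
r8=1000: @0000000@
r9=1001: @@000000@@
r10=1010: @0@00000@0@
r11=1011: @@@@0000@@@@
r12=1100: @000@000@000@
r13=1101: @@00@@00@@00@@
r14=1110: @0@0@0@0@0@0@0@
r15=1111: @@@@@@@@@@@@@@@@
r16=10000: @000000000000000@
r17=10001: @@00000000000000@@
r18=10010: @0@0000000000000@0@
r19=10011: @@@@000000000000@@@@
r20=10100: @000@00000000000@000@
r21=10101: @@00@@0000000000@@00@@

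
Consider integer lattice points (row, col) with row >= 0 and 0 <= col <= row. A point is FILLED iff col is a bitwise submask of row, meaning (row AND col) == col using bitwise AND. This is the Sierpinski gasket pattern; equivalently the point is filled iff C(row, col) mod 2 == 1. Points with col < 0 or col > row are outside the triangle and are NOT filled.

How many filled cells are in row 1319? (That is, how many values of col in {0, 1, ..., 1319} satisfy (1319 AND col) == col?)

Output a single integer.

1319 in binary = 10100100111
popcount(1319) = number of 1-bits in 10100100111 = 6
A col c satisfies (1319 AND c) == c iff every set bit of c is also set in 1319; each of the 6 set bits of 1319 can independently be on or off in c.
count = 2^6 = 64

Answer: 64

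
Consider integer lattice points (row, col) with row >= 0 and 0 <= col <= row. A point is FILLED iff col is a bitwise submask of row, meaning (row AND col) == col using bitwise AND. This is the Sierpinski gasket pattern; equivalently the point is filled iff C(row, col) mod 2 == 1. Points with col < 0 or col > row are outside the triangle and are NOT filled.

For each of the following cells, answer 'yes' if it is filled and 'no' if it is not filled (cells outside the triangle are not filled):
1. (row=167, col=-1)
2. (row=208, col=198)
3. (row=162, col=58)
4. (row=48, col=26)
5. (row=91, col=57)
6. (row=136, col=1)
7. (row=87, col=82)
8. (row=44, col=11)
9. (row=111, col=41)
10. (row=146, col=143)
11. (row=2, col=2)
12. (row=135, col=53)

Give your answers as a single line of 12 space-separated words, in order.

(167,-1): col outside [0, 167] -> not filled
(208,198): row=0b11010000, col=0b11000110, row AND col = 0b11000000 = 192; 192 != 198 -> empty
(162,58): row=0b10100010, col=0b111010, row AND col = 0b100010 = 34; 34 != 58 -> empty
(48,26): row=0b110000, col=0b11010, row AND col = 0b10000 = 16; 16 != 26 -> empty
(91,57): row=0b1011011, col=0b111001, row AND col = 0b11001 = 25; 25 != 57 -> empty
(136,1): row=0b10001000, col=0b1, row AND col = 0b0 = 0; 0 != 1 -> empty
(87,82): row=0b1010111, col=0b1010010, row AND col = 0b1010010 = 82; 82 == 82 -> filled
(44,11): row=0b101100, col=0b1011, row AND col = 0b1000 = 8; 8 != 11 -> empty
(111,41): row=0b1101111, col=0b101001, row AND col = 0b101001 = 41; 41 == 41 -> filled
(146,143): row=0b10010010, col=0b10001111, row AND col = 0b10000010 = 130; 130 != 143 -> empty
(2,2): row=0b10, col=0b10, row AND col = 0b10 = 2; 2 == 2 -> filled
(135,53): row=0b10000111, col=0b110101, row AND col = 0b101 = 5; 5 != 53 -> empty

Answer: no no no no no no yes no yes no yes no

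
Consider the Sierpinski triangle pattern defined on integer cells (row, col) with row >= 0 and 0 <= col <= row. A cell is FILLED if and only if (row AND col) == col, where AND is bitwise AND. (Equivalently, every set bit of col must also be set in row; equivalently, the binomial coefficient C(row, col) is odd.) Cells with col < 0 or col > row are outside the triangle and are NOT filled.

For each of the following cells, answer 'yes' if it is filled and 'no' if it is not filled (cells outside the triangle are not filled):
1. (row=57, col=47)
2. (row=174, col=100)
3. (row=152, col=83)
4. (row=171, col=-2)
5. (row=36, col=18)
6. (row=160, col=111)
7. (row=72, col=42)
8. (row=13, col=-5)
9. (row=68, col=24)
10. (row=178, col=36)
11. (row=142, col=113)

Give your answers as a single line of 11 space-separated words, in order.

(57,47): row=0b111001, col=0b101111, row AND col = 0b101001 = 41; 41 != 47 -> empty
(174,100): row=0b10101110, col=0b1100100, row AND col = 0b100100 = 36; 36 != 100 -> empty
(152,83): row=0b10011000, col=0b1010011, row AND col = 0b10000 = 16; 16 != 83 -> empty
(171,-2): col outside [0, 171] -> not filled
(36,18): row=0b100100, col=0b10010, row AND col = 0b0 = 0; 0 != 18 -> empty
(160,111): row=0b10100000, col=0b1101111, row AND col = 0b100000 = 32; 32 != 111 -> empty
(72,42): row=0b1001000, col=0b101010, row AND col = 0b1000 = 8; 8 != 42 -> empty
(13,-5): col outside [0, 13] -> not filled
(68,24): row=0b1000100, col=0b11000, row AND col = 0b0 = 0; 0 != 24 -> empty
(178,36): row=0b10110010, col=0b100100, row AND col = 0b100000 = 32; 32 != 36 -> empty
(142,113): row=0b10001110, col=0b1110001, row AND col = 0b0 = 0; 0 != 113 -> empty

Answer: no no no no no no no no no no no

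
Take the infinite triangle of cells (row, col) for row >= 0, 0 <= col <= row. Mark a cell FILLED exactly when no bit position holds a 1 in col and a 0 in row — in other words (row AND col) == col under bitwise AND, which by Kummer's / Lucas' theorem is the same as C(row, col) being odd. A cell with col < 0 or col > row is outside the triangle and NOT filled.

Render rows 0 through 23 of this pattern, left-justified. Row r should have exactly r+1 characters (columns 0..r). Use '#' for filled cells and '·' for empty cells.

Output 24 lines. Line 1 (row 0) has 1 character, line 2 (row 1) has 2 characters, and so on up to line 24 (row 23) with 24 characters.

Answer: #
##
#·#
####
#···#
##··##
#·#·#·#
########
#·······#
##······##
#·#·····#·#
####····####
#···#···#···#
##··##··##··##
#·#·#·#·#·#·#·#
################
#···············#
##··············##
#·#·············#·#
####············####
#···#···········#···#
##··##··········##··##
#·#·#·#·········#·#·#·#
########········########

Derivation:
r0=0: #
r1=1: ##
r2=10: #·#
r3=11: ####
r4=100: #···#
r5=101: ##··##
r6=110: #·#·#·#
r7=111: ########
r8=1000: #·······#
r9=1001: ##······##
r10=1010: #·#·····#·#
r11=1011: ####····####
r12=1100: #···#···#···#
r13=1101: ##··##··##··##
r14=1110: #·#·#·#·#·#·#·#
r15=1111: ################
r16=10000: #···············#
r17=10001: ##··············##
r18=10010: #·#·············#·#
r19=10011: ####············####
r20=10100: #···#···········#···#
r21=10101: ##··##··········##··##
r22=10110: #·#·#·#·········#·#·#·#
r23=10111: ########········########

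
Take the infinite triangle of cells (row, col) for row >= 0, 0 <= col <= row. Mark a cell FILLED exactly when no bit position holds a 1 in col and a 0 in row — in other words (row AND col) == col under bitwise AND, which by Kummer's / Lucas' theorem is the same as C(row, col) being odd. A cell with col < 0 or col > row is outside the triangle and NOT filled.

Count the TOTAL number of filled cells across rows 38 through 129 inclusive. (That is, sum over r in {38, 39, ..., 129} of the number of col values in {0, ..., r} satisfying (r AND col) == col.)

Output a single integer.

Answer: 1920

Derivation:
r38=100110 pc3: +8 =8
r39=100111 pc4: +16 =24
r40=101000 pc2: +4 =28
r41=101001 pc3: +8 =36
r42=101010 pc3: +8 =44
r43=101011 pc4: +16 =60
r44=101100 pc3: +8 =68
r45=101101 pc4: +16 =84
r46=101110 pc4: +16 =100
r47=101111 pc5: +32 =132
r48=110000 pc2: +4 =136
r49=110001 pc3: +8 =144
r50=110010 pc3: +8 =152
r51=110011 pc4: +16 =168
r52=110100 pc3: +8 =176
r53=110101 pc4: +16 =192
r54=110110 pc4: +16 =208
r55=110111 pc5: +32 =240
r56=111000 pc3: +8 =248
r57=111001 pc4: +16 =264
r58=111010 pc4: +16 =280
r59=111011 pc5: +32 =312
r60=111100 pc4: +16 =328
r61=111101 pc5: +32 =360
r62=111110 pc5: +32 =392
r63=111111 pc6: +64 =456
r64=1000000 pc1: +2 =458
r65=1000001 pc2: +4 =462
r66=1000010 pc2: +4 =466
r67=1000011 pc3: +8 =474
r68=1000100 pc2: +4 =478
r69=1000101 pc3: +8 =486
r70=1000110 pc3: +8 =494
r71=1000111 pc4: +16 =510
r72=1001000 pc2: +4 =514
r73=1001001 pc3: +8 =522
r74=1001010 pc3: +8 =530
r75=1001011 pc4: +16 =546
r76=1001100 pc3: +8 =554
r77=1001101 pc4: +16 =570
r78=1001110 pc4: +16 =586
r79=1001111 pc5: +32 =618
r80=1010000 pc2: +4 =622
r81=1010001 pc3: +8 =630
r82=1010010 pc3: +8 =638
r83=1010011 pc4: +16 =654
r84=1010100 pc3: +8 =662
r85=1010101 pc4: +16 =678
r86=1010110 pc4: +16 =694
r87=1010111 pc5: +32 =726
r88=1011000 pc3: +8 =734
r89=1011001 pc4: +16 =750
r90=1011010 pc4: +16 =766
r91=1011011 pc5: +32 =798
r92=1011100 pc4: +16 =814
r93=1011101 pc5: +32 =846
r94=1011110 pc5: +32 =878
r95=1011111 pc6: +64 =942
r96=1100000 pc2: +4 =946
r97=1100001 pc3: +8 =954
r98=1100010 pc3: +8 =962
r99=1100011 pc4: +16 =978
r100=1100100 pc3: +8 =986
r101=1100101 pc4: +16 =1002
r102=1100110 pc4: +16 =1018
r103=1100111 pc5: +32 =1050
r104=1101000 pc3: +8 =1058
r105=1101001 pc4: +16 =1074
r106=1101010 pc4: +16 =1090
r107=1101011 pc5: +32 =1122
r108=1101100 pc4: +16 =1138
r109=1101101 pc5: +32 =1170
r110=1101110 pc5: +32 =1202
r111=1101111 pc6: +64 =1266
r112=1110000 pc3: +8 =1274
r113=1110001 pc4: +16 =1290
r114=1110010 pc4: +16 =1306
r115=1110011 pc5: +32 =1338
r116=1110100 pc4: +16 =1354
r117=1110101 pc5: +32 =1386
r118=1110110 pc5: +32 =1418
r119=1110111 pc6: +64 =1482
r120=1111000 pc4: +16 =1498
r121=1111001 pc5: +32 =1530
r122=1111010 pc5: +32 =1562
r123=1111011 pc6: +64 =1626
r124=1111100 pc5: +32 =1658
r125=1111101 pc6: +64 =1722
r126=1111110 pc6: +64 =1786
r127=1111111 pc7: +128 =1914
r128=10000000 pc1: +2 =1916
r129=10000001 pc2: +4 =1920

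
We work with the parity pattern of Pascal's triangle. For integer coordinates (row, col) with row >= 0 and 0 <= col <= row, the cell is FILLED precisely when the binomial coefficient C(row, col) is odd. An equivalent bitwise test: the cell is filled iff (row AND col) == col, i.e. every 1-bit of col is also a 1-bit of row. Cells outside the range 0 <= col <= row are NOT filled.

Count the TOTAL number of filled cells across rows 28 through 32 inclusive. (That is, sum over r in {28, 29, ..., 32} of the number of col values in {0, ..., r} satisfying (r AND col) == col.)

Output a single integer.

r28=11100 pc3: +8 =8
r29=11101 pc4: +16 =24
r30=11110 pc4: +16 =40
r31=11111 pc5: +32 =72
r32=100000 pc1: +2 =74

Answer: 74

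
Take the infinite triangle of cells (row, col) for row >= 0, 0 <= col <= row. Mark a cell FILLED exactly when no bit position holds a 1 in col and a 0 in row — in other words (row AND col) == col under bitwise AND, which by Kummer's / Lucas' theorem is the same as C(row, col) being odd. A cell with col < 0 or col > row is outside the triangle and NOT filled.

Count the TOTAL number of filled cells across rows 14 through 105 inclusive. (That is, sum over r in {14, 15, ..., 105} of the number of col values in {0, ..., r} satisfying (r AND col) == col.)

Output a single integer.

Answer: 1290

Derivation:
r14=1110 pc3: +8 =8
r15=1111 pc4: +16 =24
r16=10000 pc1: +2 =26
r17=10001 pc2: +4 =30
r18=10010 pc2: +4 =34
r19=10011 pc3: +8 =42
r20=10100 pc2: +4 =46
r21=10101 pc3: +8 =54
r22=10110 pc3: +8 =62
r23=10111 pc4: +16 =78
r24=11000 pc2: +4 =82
r25=11001 pc3: +8 =90
r26=11010 pc3: +8 =98
r27=11011 pc4: +16 =114
r28=11100 pc3: +8 =122
r29=11101 pc4: +16 =138
r30=11110 pc4: +16 =154
r31=11111 pc5: +32 =186
r32=100000 pc1: +2 =188
r33=100001 pc2: +4 =192
r34=100010 pc2: +4 =196
r35=100011 pc3: +8 =204
r36=100100 pc2: +4 =208
r37=100101 pc3: +8 =216
r38=100110 pc3: +8 =224
r39=100111 pc4: +16 =240
r40=101000 pc2: +4 =244
r41=101001 pc3: +8 =252
r42=101010 pc3: +8 =260
r43=101011 pc4: +16 =276
r44=101100 pc3: +8 =284
r45=101101 pc4: +16 =300
r46=101110 pc4: +16 =316
r47=101111 pc5: +32 =348
r48=110000 pc2: +4 =352
r49=110001 pc3: +8 =360
r50=110010 pc3: +8 =368
r51=110011 pc4: +16 =384
r52=110100 pc3: +8 =392
r53=110101 pc4: +16 =408
r54=110110 pc4: +16 =424
r55=110111 pc5: +32 =456
r56=111000 pc3: +8 =464
r57=111001 pc4: +16 =480
r58=111010 pc4: +16 =496
r59=111011 pc5: +32 =528
r60=111100 pc4: +16 =544
r61=111101 pc5: +32 =576
r62=111110 pc5: +32 =608
r63=111111 pc6: +64 =672
r64=1000000 pc1: +2 =674
r65=1000001 pc2: +4 =678
r66=1000010 pc2: +4 =682
r67=1000011 pc3: +8 =690
r68=1000100 pc2: +4 =694
r69=1000101 pc3: +8 =702
r70=1000110 pc3: +8 =710
r71=1000111 pc4: +16 =726
r72=1001000 pc2: +4 =730
r73=1001001 pc3: +8 =738
r74=1001010 pc3: +8 =746
r75=1001011 pc4: +16 =762
r76=1001100 pc3: +8 =770
r77=1001101 pc4: +16 =786
r78=1001110 pc4: +16 =802
r79=1001111 pc5: +32 =834
r80=1010000 pc2: +4 =838
r81=1010001 pc3: +8 =846
r82=1010010 pc3: +8 =854
r83=1010011 pc4: +16 =870
r84=1010100 pc3: +8 =878
r85=1010101 pc4: +16 =894
r86=1010110 pc4: +16 =910
r87=1010111 pc5: +32 =942
r88=1011000 pc3: +8 =950
r89=1011001 pc4: +16 =966
r90=1011010 pc4: +16 =982
r91=1011011 pc5: +32 =1014
r92=1011100 pc4: +16 =1030
r93=1011101 pc5: +32 =1062
r94=1011110 pc5: +32 =1094
r95=1011111 pc6: +64 =1158
r96=1100000 pc2: +4 =1162
r97=1100001 pc3: +8 =1170
r98=1100010 pc3: +8 =1178
r99=1100011 pc4: +16 =1194
r100=1100100 pc3: +8 =1202
r101=1100101 pc4: +16 =1218
r102=1100110 pc4: +16 =1234
r103=1100111 pc5: +32 =1266
r104=1101000 pc3: +8 =1274
r105=1101001 pc4: +16 =1290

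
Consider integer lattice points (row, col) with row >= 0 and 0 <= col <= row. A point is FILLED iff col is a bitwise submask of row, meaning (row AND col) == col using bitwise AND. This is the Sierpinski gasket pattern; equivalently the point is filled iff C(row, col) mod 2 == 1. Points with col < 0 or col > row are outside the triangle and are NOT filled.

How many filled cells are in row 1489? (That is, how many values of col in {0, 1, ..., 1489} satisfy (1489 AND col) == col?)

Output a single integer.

Answer: 64

Derivation:
1489 in binary = 10111010001
popcount(1489) = number of 1-bits in 10111010001 = 6
A col c satisfies (1489 AND c) == c iff every set bit of c is also set in 1489; each of the 6 set bits of 1489 can independently be on or off in c.
count = 2^6 = 64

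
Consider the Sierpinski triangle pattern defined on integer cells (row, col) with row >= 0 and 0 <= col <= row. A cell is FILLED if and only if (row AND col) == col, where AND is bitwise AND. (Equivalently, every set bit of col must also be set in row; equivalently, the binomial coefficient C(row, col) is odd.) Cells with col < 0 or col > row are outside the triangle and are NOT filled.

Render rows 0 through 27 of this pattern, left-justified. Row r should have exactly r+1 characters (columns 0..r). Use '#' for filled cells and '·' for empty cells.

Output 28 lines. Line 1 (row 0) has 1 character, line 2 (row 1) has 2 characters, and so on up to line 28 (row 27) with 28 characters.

Answer: #
##
#·#
####
#···#
##··##
#·#·#·#
########
#·······#
##······##
#·#·····#·#
####····####
#···#···#···#
##··##··##··##
#·#·#·#·#·#·#·#
################
#···············#
##··············##
#·#·············#·#
####············####
#···#···········#···#
##··##··········##··##
#·#·#·#·········#·#·#·#
########········########
#·······#·······#·······#
##······##······##······##
#·#·····#·#·····#·#·····#·#
####····####····####····####

Derivation:
r0=0: #
r1=1: ##
r2=10: #·#
r3=11: ####
r4=100: #···#
r5=101: ##··##
r6=110: #·#·#·#
r7=111: ########
r8=1000: #·······#
r9=1001: ##······##
r10=1010: #·#·····#·#
r11=1011: ####····####
r12=1100: #···#···#···#
r13=1101: ##··##··##··##
r14=1110: #·#·#·#·#·#·#·#
r15=1111: ################
r16=10000: #···············#
r17=10001: ##··············##
r18=10010: #·#·············#·#
r19=10011: ####············####
r20=10100: #···#···········#···#
r21=10101: ##··##··········##··##
r22=10110: #·#·#·#·········#·#·#·#
r23=10111: ########········########
r24=11000: #·······#·······#·······#
r25=11001: ##······##······##······##
r26=11010: #·#·····#·#·····#·#·····#·#
r27=11011: ####····####····####····####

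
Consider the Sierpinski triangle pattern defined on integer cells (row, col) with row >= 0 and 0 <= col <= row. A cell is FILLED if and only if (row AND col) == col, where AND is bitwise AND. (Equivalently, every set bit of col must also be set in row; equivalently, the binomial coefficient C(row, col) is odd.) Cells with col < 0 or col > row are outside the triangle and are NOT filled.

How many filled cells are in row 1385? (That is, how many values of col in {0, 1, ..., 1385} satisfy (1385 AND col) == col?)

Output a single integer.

Answer: 64

Derivation:
1385 in binary = 10101101001
popcount(1385) = number of 1-bits in 10101101001 = 6
A col c satisfies (1385 AND c) == c iff every set bit of c is also set in 1385; each of the 6 set bits of 1385 can independently be on or off in c.
count = 2^6 = 64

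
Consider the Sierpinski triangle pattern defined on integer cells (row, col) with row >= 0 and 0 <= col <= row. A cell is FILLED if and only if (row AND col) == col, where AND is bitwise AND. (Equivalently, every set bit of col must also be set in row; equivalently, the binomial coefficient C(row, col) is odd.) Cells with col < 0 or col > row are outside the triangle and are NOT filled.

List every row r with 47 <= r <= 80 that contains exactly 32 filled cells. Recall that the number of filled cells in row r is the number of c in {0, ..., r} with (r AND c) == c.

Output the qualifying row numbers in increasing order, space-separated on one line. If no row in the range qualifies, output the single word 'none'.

Answer: 47 55 59 61 62 79

Derivation:
Row r has 2^popcount(r) filled cells, so we need popcount(r) = log2(32) = 5.
Scan r = 47..80 and keep those with exactly 5 one-bits:
r=47=101111 popcount=5 -> KEEP
r=48=110000 popcount=2 -> skip
r=49=110001 popcount=3 -> skip
r=50=110010 popcount=3 -> skip
r=51=110011 popcount=4 -> skip
r=52=110100 popcount=3 -> skip
r=53=110101 popcount=4 -> skip
r=54=110110 popcount=4 -> skip
r=55=110111 popcount=5 -> KEEP
r=56=111000 popcount=3 -> skip
r=57=111001 popcount=4 -> skip
r=58=111010 popcount=4 -> skip
r=59=111011 popcount=5 -> KEEP
r=60=111100 popcount=4 -> skip
r=61=111101 popcount=5 -> KEEP
r=62=111110 popcount=5 -> KEEP
r=63=111111 popcount=6 -> skip
r=64=1000000 popcount=1 -> skip
r=65=1000001 popcount=2 -> skip
r=66=1000010 popcount=2 -> skip
r=67=1000011 popcount=3 -> skip
r=68=1000100 popcount=2 -> skip
r=69=1000101 popcount=3 -> skip
r=70=1000110 popcount=3 -> skip
r=71=1000111 popcount=4 -> skip
r=72=1001000 popcount=2 -> skip
r=73=1001001 popcount=3 -> skip
r=74=1001010 popcount=3 -> skip
r=75=1001011 popcount=4 -> skip
r=76=1001100 popcount=3 -> skip
r=77=1001101 popcount=4 -> skip
r=78=1001110 popcount=4 -> skip
r=79=1001111 popcount=5 -> KEEP
r=80=1010000 popcount=2 -> skip
Kept rows: 47 55 59 61 62 79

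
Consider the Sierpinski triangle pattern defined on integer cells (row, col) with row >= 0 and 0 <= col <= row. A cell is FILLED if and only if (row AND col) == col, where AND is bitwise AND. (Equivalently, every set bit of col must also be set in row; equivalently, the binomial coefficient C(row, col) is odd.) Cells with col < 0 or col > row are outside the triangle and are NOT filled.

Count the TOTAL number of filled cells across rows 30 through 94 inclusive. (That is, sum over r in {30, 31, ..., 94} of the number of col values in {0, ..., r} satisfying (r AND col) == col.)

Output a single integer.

r30=11110 pc4: +16 =16
r31=11111 pc5: +32 =48
r32=100000 pc1: +2 =50
r33=100001 pc2: +4 =54
r34=100010 pc2: +4 =58
r35=100011 pc3: +8 =66
r36=100100 pc2: +4 =70
r37=100101 pc3: +8 =78
r38=100110 pc3: +8 =86
r39=100111 pc4: +16 =102
r40=101000 pc2: +4 =106
r41=101001 pc3: +8 =114
r42=101010 pc3: +8 =122
r43=101011 pc4: +16 =138
r44=101100 pc3: +8 =146
r45=101101 pc4: +16 =162
r46=101110 pc4: +16 =178
r47=101111 pc5: +32 =210
r48=110000 pc2: +4 =214
r49=110001 pc3: +8 =222
r50=110010 pc3: +8 =230
r51=110011 pc4: +16 =246
r52=110100 pc3: +8 =254
r53=110101 pc4: +16 =270
r54=110110 pc4: +16 =286
r55=110111 pc5: +32 =318
r56=111000 pc3: +8 =326
r57=111001 pc4: +16 =342
r58=111010 pc4: +16 =358
r59=111011 pc5: +32 =390
r60=111100 pc4: +16 =406
r61=111101 pc5: +32 =438
r62=111110 pc5: +32 =470
r63=111111 pc6: +64 =534
r64=1000000 pc1: +2 =536
r65=1000001 pc2: +4 =540
r66=1000010 pc2: +4 =544
r67=1000011 pc3: +8 =552
r68=1000100 pc2: +4 =556
r69=1000101 pc3: +8 =564
r70=1000110 pc3: +8 =572
r71=1000111 pc4: +16 =588
r72=1001000 pc2: +4 =592
r73=1001001 pc3: +8 =600
r74=1001010 pc3: +8 =608
r75=1001011 pc4: +16 =624
r76=1001100 pc3: +8 =632
r77=1001101 pc4: +16 =648
r78=1001110 pc4: +16 =664
r79=1001111 pc5: +32 =696
r80=1010000 pc2: +4 =700
r81=1010001 pc3: +8 =708
r82=1010010 pc3: +8 =716
r83=1010011 pc4: +16 =732
r84=1010100 pc3: +8 =740
r85=1010101 pc4: +16 =756
r86=1010110 pc4: +16 =772
r87=1010111 pc5: +32 =804
r88=1011000 pc3: +8 =812
r89=1011001 pc4: +16 =828
r90=1011010 pc4: +16 =844
r91=1011011 pc5: +32 =876
r92=1011100 pc4: +16 =892
r93=1011101 pc5: +32 =924
r94=1011110 pc5: +32 =956

Answer: 956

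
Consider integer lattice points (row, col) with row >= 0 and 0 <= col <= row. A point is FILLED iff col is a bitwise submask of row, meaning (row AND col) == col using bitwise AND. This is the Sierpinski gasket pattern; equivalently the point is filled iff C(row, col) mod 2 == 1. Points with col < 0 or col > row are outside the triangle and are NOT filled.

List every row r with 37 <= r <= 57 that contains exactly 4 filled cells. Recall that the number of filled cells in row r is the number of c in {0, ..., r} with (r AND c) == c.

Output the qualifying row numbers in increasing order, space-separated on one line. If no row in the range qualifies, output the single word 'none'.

Row r has 2^popcount(r) filled cells, so we need popcount(r) = log2(4) = 2.
Scan r = 37..57 and keep those with exactly 2 one-bits:
r=37=100101 popcount=3 -> skip
r=38=100110 popcount=3 -> skip
r=39=100111 popcount=4 -> skip
r=40=101000 popcount=2 -> KEEP
r=41=101001 popcount=3 -> skip
r=42=101010 popcount=3 -> skip
r=43=101011 popcount=4 -> skip
r=44=101100 popcount=3 -> skip
r=45=101101 popcount=4 -> skip
r=46=101110 popcount=4 -> skip
r=47=101111 popcount=5 -> skip
r=48=110000 popcount=2 -> KEEP
r=49=110001 popcount=3 -> skip
r=50=110010 popcount=3 -> skip
r=51=110011 popcount=4 -> skip
r=52=110100 popcount=3 -> skip
r=53=110101 popcount=4 -> skip
r=54=110110 popcount=4 -> skip
r=55=110111 popcount=5 -> skip
r=56=111000 popcount=3 -> skip
r=57=111001 popcount=4 -> skip
Kept rows: 40 48

Answer: 40 48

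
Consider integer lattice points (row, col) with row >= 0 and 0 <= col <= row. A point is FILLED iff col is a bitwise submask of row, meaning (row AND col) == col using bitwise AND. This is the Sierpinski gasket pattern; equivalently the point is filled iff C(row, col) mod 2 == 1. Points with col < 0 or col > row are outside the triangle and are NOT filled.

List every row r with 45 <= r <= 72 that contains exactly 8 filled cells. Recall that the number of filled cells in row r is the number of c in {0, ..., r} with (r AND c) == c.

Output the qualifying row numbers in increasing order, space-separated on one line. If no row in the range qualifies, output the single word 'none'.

Answer: 49 50 52 56 67 69 70

Derivation:
Row r has 2^popcount(r) filled cells, so we need popcount(r) = log2(8) = 3.
Scan r = 45..72 and keep those with exactly 3 one-bits:
r=45=101101 popcount=4 -> skip
r=46=101110 popcount=4 -> skip
r=47=101111 popcount=5 -> skip
r=48=110000 popcount=2 -> skip
r=49=110001 popcount=3 -> KEEP
r=50=110010 popcount=3 -> KEEP
r=51=110011 popcount=4 -> skip
r=52=110100 popcount=3 -> KEEP
r=53=110101 popcount=4 -> skip
r=54=110110 popcount=4 -> skip
r=55=110111 popcount=5 -> skip
r=56=111000 popcount=3 -> KEEP
r=57=111001 popcount=4 -> skip
r=58=111010 popcount=4 -> skip
r=59=111011 popcount=5 -> skip
r=60=111100 popcount=4 -> skip
r=61=111101 popcount=5 -> skip
r=62=111110 popcount=5 -> skip
r=63=111111 popcount=6 -> skip
r=64=1000000 popcount=1 -> skip
r=65=1000001 popcount=2 -> skip
r=66=1000010 popcount=2 -> skip
r=67=1000011 popcount=3 -> KEEP
r=68=1000100 popcount=2 -> skip
r=69=1000101 popcount=3 -> KEEP
r=70=1000110 popcount=3 -> KEEP
r=71=1000111 popcount=4 -> skip
r=72=1001000 popcount=2 -> skip
Kept rows: 49 50 52 56 67 69 70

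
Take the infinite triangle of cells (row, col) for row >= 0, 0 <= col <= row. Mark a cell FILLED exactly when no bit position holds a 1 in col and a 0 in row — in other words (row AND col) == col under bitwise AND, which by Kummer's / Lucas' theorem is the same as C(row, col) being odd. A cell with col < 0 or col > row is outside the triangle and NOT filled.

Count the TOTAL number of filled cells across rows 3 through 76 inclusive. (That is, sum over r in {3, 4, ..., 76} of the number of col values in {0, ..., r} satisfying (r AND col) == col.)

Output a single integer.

r3=11 pc2: +4 =4
r4=100 pc1: +2 =6
r5=101 pc2: +4 =10
r6=110 pc2: +4 =14
r7=111 pc3: +8 =22
r8=1000 pc1: +2 =24
r9=1001 pc2: +4 =28
r10=1010 pc2: +4 =32
r11=1011 pc3: +8 =40
r12=1100 pc2: +4 =44
r13=1101 pc3: +8 =52
r14=1110 pc3: +8 =60
r15=1111 pc4: +16 =76
r16=10000 pc1: +2 =78
r17=10001 pc2: +4 =82
r18=10010 pc2: +4 =86
r19=10011 pc3: +8 =94
r20=10100 pc2: +4 =98
r21=10101 pc3: +8 =106
r22=10110 pc3: +8 =114
r23=10111 pc4: +16 =130
r24=11000 pc2: +4 =134
r25=11001 pc3: +8 =142
r26=11010 pc3: +8 =150
r27=11011 pc4: +16 =166
r28=11100 pc3: +8 =174
r29=11101 pc4: +16 =190
r30=11110 pc4: +16 =206
r31=11111 pc5: +32 =238
r32=100000 pc1: +2 =240
r33=100001 pc2: +4 =244
r34=100010 pc2: +4 =248
r35=100011 pc3: +8 =256
r36=100100 pc2: +4 =260
r37=100101 pc3: +8 =268
r38=100110 pc3: +8 =276
r39=100111 pc4: +16 =292
r40=101000 pc2: +4 =296
r41=101001 pc3: +8 =304
r42=101010 pc3: +8 =312
r43=101011 pc4: +16 =328
r44=101100 pc3: +8 =336
r45=101101 pc4: +16 =352
r46=101110 pc4: +16 =368
r47=101111 pc5: +32 =400
r48=110000 pc2: +4 =404
r49=110001 pc3: +8 =412
r50=110010 pc3: +8 =420
r51=110011 pc4: +16 =436
r52=110100 pc3: +8 =444
r53=110101 pc4: +16 =460
r54=110110 pc4: +16 =476
r55=110111 pc5: +32 =508
r56=111000 pc3: +8 =516
r57=111001 pc4: +16 =532
r58=111010 pc4: +16 =548
r59=111011 pc5: +32 =580
r60=111100 pc4: +16 =596
r61=111101 pc5: +32 =628
r62=111110 pc5: +32 =660
r63=111111 pc6: +64 =724
r64=1000000 pc1: +2 =726
r65=1000001 pc2: +4 =730
r66=1000010 pc2: +4 =734
r67=1000011 pc3: +8 =742
r68=1000100 pc2: +4 =746
r69=1000101 pc3: +8 =754
r70=1000110 pc3: +8 =762
r71=1000111 pc4: +16 =778
r72=1001000 pc2: +4 =782
r73=1001001 pc3: +8 =790
r74=1001010 pc3: +8 =798
r75=1001011 pc4: +16 =814
r76=1001100 pc3: +8 =822

Answer: 822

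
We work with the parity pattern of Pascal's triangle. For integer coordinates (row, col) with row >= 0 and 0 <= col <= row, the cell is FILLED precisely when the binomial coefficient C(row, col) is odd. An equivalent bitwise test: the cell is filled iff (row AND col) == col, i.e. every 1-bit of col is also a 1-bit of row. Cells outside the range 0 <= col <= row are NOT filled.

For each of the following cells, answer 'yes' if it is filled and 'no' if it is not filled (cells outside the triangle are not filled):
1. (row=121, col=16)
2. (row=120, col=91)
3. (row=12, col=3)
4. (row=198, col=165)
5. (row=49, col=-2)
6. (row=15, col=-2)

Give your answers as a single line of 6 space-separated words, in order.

Answer: yes no no no no no

Derivation:
(121,16): row=0b1111001, col=0b10000, row AND col = 0b10000 = 16; 16 == 16 -> filled
(120,91): row=0b1111000, col=0b1011011, row AND col = 0b1011000 = 88; 88 != 91 -> empty
(12,3): row=0b1100, col=0b11, row AND col = 0b0 = 0; 0 != 3 -> empty
(198,165): row=0b11000110, col=0b10100101, row AND col = 0b10000100 = 132; 132 != 165 -> empty
(49,-2): col outside [0, 49] -> not filled
(15,-2): col outside [0, 15] -> not filled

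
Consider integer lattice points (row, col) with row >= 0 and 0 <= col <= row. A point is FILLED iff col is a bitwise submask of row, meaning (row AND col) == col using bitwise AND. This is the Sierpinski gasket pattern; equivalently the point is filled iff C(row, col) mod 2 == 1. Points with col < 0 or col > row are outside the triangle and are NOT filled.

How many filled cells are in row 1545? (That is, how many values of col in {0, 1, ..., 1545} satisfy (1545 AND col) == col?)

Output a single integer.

Answer: 16

Derivation:
1545 in binary = 11000001001
popcount(1545) = number of 1-bits in 11000001001 = 4
A col c satisfies (1545 AND c) == c iff every set bit of c is also set in 1545; each of the 4 set bits of 1545 can independently be on or off in c.
count = 2^4 = 16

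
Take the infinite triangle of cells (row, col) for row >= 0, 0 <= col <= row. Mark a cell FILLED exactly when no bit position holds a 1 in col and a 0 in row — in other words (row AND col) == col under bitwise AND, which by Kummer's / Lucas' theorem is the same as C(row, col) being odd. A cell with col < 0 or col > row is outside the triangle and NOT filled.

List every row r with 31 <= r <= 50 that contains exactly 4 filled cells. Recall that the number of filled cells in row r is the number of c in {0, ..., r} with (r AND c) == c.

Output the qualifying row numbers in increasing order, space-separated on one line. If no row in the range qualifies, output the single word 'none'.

Answer: 33 34 36 40 48

Derivation:
Row r has 2^popcount(r) filled cells, so we need popcount(r) = log2(4) = 2.
Scan r = 31..50 and keep those with exactly 2 one-bits:
r=31=11111 popcount=5 -> skip
r=32=100000 popcount=1 -> skip
r=33=100001 popcount=2 -> KEEP
r=34=100010 popcount=2 -> KEEP
r=35=100011 popcount=3 -> skip
r=36=100100 popcount=2 -> KEEP
r=37=100101 popcount=3 -> skip
r=38=100110 popcount=3 -> skip
r=39=100111 popcount=4 -> skip
r=40=101000 popcount=2 -> KEEP
r=41=101001 popcount=3 -> skip
r=42=101010 popcount=3 -> skip
r=43=101011 popcount=4 -> skip
r=44=101100 popcount=3 -> skip
r=45=101101 popcount=4 -> skip
r=46=101110 popcount=4 -> skip
r=47=101111 popcount=5 -> skip
r=48=110000 popcount=2 -> KEEP
r=49=110001 popcount=3 -> skip
r=50=110010 popcount=3 -> skip
Kept rows: 33 34 36 40 48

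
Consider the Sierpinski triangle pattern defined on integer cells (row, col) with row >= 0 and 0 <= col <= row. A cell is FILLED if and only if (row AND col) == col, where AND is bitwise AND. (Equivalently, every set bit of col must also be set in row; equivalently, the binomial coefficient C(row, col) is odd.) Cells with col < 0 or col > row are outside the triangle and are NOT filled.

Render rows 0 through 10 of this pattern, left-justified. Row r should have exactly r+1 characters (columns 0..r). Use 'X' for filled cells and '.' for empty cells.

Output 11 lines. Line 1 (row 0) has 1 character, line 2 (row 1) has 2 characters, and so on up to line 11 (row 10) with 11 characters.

r0=0: X
r1=1: XX
r2=10: X.X
r3=11: XXXX
r4=100: X...X
r5=101: XX..XX
r6=110: X.X.X.X
r7=111: XXXXXXXX
r8=1000: X.......X
r9=1001: XX......XX
r10=1010: X.X.....X.X

Answer: X
XX
X.X
XXXX
X...X
XX..XX
X.X.X.X
XXXXXXXX
X.......X
XX......XX
X.X.....X.X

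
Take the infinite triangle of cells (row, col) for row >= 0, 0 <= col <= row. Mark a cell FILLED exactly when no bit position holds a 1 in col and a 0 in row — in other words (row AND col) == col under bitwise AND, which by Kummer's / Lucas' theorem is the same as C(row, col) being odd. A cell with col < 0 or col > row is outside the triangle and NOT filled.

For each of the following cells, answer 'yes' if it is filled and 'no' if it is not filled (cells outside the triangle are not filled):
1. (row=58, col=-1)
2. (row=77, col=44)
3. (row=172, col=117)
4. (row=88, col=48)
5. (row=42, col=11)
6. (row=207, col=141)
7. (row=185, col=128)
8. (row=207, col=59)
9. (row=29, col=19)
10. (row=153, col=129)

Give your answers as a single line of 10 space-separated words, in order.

(58,-1): col outside [0, 58] -> not filled
(77,44): row=0b1001101, col=0b101100, row AND col = 0b1100 = 12; 12 != 44 -> empty
(172,117): row=0b10101100, col=0b1110101, row AND col = 0b100100 = 36; 36 != 117 -> empty
(88,48): row=0b1011000, col=0b110000, row AND col = 0b10000 = 16; 16 != 48 -> empty
(42,11): row=0b101010, col=0b1011, row AND col = 0b1010 = 10; 10 != 11 -> empty
(207,141): row=0b11001111, col=0b10001101, row AND col = 0b10001101 = 141; 141 == 141 -> filled
(185,128): row=0b10111001, col=0b10000000, row AND col = 0b10000000 = 128; 128 == 128 -> filled
(207,59): row=0b11001111, col=0b111011, row AND col = 0b1011 = 11; 11 != 59 -> empty
(29,19): row=0b11101, col=0b10011, row AND col = 0b10001 = 17; 17 != 19 -> empty
(153,129): row=0b10011001, col=0b10000001, row AND col = 0b10000001 = 129; 129 == 129 -> filled

Answer: no no no no no yes yes no no yes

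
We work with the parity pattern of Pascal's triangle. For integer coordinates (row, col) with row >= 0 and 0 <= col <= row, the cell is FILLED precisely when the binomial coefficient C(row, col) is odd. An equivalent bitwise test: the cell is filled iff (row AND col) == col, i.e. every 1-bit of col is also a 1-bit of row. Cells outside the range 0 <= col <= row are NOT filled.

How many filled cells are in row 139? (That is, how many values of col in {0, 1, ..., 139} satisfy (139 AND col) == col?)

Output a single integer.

Answer: 16

Derivation:
139 in binary = 10001011
popcount(139) = number of 1-bits in 10001011 = 4
A col c satisfies (139 AND c) == c iff every set bit of c is also set in 139; each of the 4 set bits of 139 can independently be on or off in c.
count = 2^4 = 16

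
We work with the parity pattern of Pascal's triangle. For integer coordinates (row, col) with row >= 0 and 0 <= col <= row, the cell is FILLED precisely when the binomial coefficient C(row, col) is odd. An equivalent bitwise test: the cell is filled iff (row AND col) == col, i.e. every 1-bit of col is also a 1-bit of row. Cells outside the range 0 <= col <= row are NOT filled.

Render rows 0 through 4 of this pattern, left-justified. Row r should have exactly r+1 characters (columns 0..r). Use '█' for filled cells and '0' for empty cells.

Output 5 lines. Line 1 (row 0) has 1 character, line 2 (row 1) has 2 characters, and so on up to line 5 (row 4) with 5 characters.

Answer: █
██
█0█
████
█000█

Derivation:
r0=0: █
r1=1: ██
r2=10: █0█
r3=11: ████
r4=100: █000█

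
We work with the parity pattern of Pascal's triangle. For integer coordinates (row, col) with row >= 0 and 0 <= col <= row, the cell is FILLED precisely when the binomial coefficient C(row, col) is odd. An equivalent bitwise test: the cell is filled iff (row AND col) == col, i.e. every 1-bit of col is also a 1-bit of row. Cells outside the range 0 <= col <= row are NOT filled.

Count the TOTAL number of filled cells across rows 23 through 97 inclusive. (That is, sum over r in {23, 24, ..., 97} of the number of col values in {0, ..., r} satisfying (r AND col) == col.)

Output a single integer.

Answer: 1108

Derivation:
r23=10111 pc4: +16 =16
r24=11000 pc2: +4 =20
r25=11001 pc3: +8 =28
r26=11010 pc3: +8 =36
r27=11011 pc4: +16 =52
r28=11100 pc3: +8 =60
r29=11101 pc4: +16 =76
r30=11110 pc4: +16 =92
r31=11111 pc5: +32 =124
r32=100000 pc1: +2 =126
r33=100001 pc2: +4 =130
r34=100010 pc2: +4 =134
r35=100011 pc3: +8 =142
r36=100100 pc2: +4 =146
r37=100101 pc3: +8 =154
r38=100110 pc3: +8 =162
r39=100111 pc4: +16 =178
r40=101000 pc2: +4 =182
r41=101001 pc3: +8 =190
r42=101010 pc3: +8 =198
r43=101011 pc4: +16 =214
r44=101100 pc3: +8 =222
r45=101101 pc4: +16 =238
r46=101110 pc4: +16 =254
r47=101111 pc5: +32 =286
r48=110000 pc2: +4 =290
r49=110001 pc3: +8 =298
r50=110010 pc3: +8 =306
r51=110011 pc4: +16 =322
r52=110100 pc3: +8 =330
r53=110101 pc4: +16 =346
r54=110110 pc4: +16 =362
r55=110111 pc5: +32 =394
r56=111000 pc3: +8 =402
r57=111001 pc4: +16 =418
r58=111010 pc4: +16 =434
r59=111011 pc5: +32 =466
r60=111100 pc4: +16 =482
r61=111101 pc5: +32 =514
r62=111110 pc5: +32 =546
r63=111111 pc6: +64 =610
r64=1000000 pc1: +2 =612
r65=1000001 pc2: +4 =616
r66=1000010 pc2: +4 =620
r67=1000011 pc3: +8 =628
r68=1000100 pc2: +4 =632
r69=1000101 pc3: +8 =640
r70=1000110 pc3: +8 =648
r71=1000111 pc4: +16 =664
r72=1001000 pc2: +4 =668
r73=1001001 pc3: +8 =676
r74=1001010 pc3: +8 =684
r75=1001011 pc4: +16 =700
r76=1001100 pc3: +8 =708
r77=1001101 pc4: +16 =724
r78=1001110 pc4: +16 =740
r79=1001111 pc5: +32 =772
r80=1010000 pc2: +4 =776
r81=1010001 pc3: +8 =784
r82=1010010 pc3: +8 =792
r83=1010011 pc4: +16 =808
r84=1010100 pc3: +8 =816
r85=1010101 pc4: +16 =832
r86=1010110 pc4: +16 =848
r87=1010111 pc5: +32 =880
r88=1011000 pc3: +8 =888
r89=1011001 pc4: +16 =904
r90=1011010 pc4: +16 =920
r91=1011011 pc5: +32 =952
r92=1011100 pc4: +16 =968
r93=1011101 pc5: +32 =1000
r94=1011110 pc5: +32 =1032
r95=1011111 pc6: +64 =1096
r96=1100000 pc2: +4 =1100
r97=1100001 pc3: +8 =1108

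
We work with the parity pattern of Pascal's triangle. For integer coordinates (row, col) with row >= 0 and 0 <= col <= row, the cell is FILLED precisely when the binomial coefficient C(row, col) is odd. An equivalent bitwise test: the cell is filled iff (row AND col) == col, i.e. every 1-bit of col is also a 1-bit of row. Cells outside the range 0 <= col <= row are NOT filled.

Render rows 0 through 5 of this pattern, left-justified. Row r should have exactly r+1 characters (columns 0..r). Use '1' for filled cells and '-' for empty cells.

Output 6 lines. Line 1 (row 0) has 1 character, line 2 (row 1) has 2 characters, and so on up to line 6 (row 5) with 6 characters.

Answer: 1
11
1-1
1111
1---1
11--11

Derivation:
r0=0: 1
r1=1: 11
r2=10: 1-1
r3=11: 1111
r4=100: 1---1
r5=101: 11--11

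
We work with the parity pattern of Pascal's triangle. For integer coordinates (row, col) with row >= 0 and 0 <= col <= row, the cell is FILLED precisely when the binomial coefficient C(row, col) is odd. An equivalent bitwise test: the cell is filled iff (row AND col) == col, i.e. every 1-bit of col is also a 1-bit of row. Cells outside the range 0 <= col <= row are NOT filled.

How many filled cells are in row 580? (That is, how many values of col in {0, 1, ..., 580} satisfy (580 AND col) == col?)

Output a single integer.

Answer: 8

Derivation:
580 in binary = 1001000100
popcount(580) = number of 1-bits in 1001000100 = 3
A col c satisfies (580 AND c) == c iff every set bit of c is also set in 580; each of the 3 set bits of 580 can independently be on or off in c.
count = 2^3 = 8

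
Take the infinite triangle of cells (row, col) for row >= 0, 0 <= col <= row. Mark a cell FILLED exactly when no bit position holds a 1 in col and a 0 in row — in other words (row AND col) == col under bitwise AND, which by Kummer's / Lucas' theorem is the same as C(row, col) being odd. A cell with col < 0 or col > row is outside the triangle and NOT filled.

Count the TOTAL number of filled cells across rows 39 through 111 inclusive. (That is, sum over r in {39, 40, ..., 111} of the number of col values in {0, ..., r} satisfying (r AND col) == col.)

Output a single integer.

Answer: 1258

Derivation:
r39=100111 pc4: +16 =16
r40=101000 pc2: +4 =20
r41=101001 pc3: +8 =28
r42=101010 pc3: +8 =36
r43=101011 pc4: +16 =52
r44=101100 pc3: +8 =60
r45=101101 pc4: +16 =76
r46=101110 pc4: +16 =92
r47=101111 pc5: +32 =124
r48=110000 pc2: +4 =128
r49=110001 pc3: +8 =136
r50=110010 pc3: +8 =144
r51=110011 pc4: +16 =160
r52=110100 pc3: +8 =168
r53=110101 pc4: +16 =184
r54=110110 pc4: +16 =200
r55=110111 pc5: +32 =232
r56=111000 pc3: +8 =240
r57=111001 pc4: +16 =256
r58=111010 pc4: +16 =272
r59=111011 pc5: +32 =304
r60=111100 pc4: +16 =320
r61=111101 pc5: +32 =352
r62=111110 pc5: +32 =384
r63=111111 pc6: +64 =448
r64=1000000 pc1: +2 =450
r65=1000001 pc2: +4 =454
r66=1000010 pc2: +4 =458
r67=1000011 pc3: +8 =466
r68=1000100 pc2: +4 =470
r69=1000101 pc3: +8 =478
r70=1000110 pc3: +8 =486
r71=1000111 pc4: +16 =502
r72=1001000 pc2: +4 =506
r73=1001001 pc3: +8 =514
r74=1001010 pc3: +8 =522
r75=1001011 pc4: +16 =538
r76=1001100 pc3: +8 =546
r77=1001101 pc4: +16 =562
r78=1001110 pc4: +16 =578
r79=1001111 pc5: +32 =610
r80=1010000 pc2: +4 =614
r81=1010001 pc3: +8 =622
r82=1010010 pc3: +8 =630
r83=1010011 pc4: +16 =646
r84=1010100 pc3: +8 =654
r85=1010101 pc4: +16 =670
r86=1010110 pc4: +16 =686
r87=1010111 pc5: +32 =718
r88=1011000 pc3: +8 =726
r89=1011001 pc4: +16 =742
r90=1011010 pc4: +16 =758
r91=1011011 pc5: +32 =790
r92=1011100 pc4: +16 =806
r93=1011101 pc5: +32 =838
r94=1011110 pc5: +32 =870
r95=1011111 pc6: +64 =934
r96=1100000 pc2: +4 =938
r97=1100001 pc3: +8 =946
r98=1100010 pc3: +8 =954
r99=1100011 pc4: +16 =970
r100=1100100 pc3: +8 =978
r101=1100101 pc4: +16 =994
r102=1100110 pc4: +16 =1010
r103=1100111 pc5: +32 =1042
r104=1101000 pc3: +8 =1050
r105=1101001 pc4: +16 =1066
r106=1101010 pc4: +16 =1082
r107=1101011 pc5: +32 =1114
r108=1101100 pc4: +16 =1130
r109=1101101 pc5: +32 =1162
r110=1101110 pc5: +32 =1194
r111=1101111 pc6: +64 =1258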